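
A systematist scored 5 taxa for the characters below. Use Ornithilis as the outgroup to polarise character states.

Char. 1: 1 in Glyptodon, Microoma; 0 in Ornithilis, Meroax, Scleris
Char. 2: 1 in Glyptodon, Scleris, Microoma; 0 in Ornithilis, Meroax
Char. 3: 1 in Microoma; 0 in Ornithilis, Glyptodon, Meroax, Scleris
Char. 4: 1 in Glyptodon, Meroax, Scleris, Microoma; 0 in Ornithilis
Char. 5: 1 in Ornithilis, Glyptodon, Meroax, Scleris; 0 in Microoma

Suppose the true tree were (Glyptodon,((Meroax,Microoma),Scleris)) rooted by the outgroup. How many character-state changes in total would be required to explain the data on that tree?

Map each character onto (Glyptodon,((Meroax,Microoma),Scleris)) (rooted by Ornithilis) and count the minimum state changes it requires (Fitch parsimony):
Char. 1: 2; Char. 2: 2; Char. 3: 1; Char. 4: 1; Char. 5: 1.
Total tree length = 7.

7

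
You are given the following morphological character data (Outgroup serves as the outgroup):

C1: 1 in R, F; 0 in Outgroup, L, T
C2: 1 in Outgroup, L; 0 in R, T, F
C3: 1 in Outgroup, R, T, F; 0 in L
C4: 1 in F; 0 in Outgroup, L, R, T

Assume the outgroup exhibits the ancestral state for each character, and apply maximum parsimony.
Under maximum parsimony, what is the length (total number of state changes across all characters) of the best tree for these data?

4

Character polarity is set by the outgroup: the derived state is whichever differs from the outgroup's state, so for C2, C3 the derived state is '0', and for the remaining characters it is '1'.
C1 (derived state '1') is shared by F and R — a synapomorphy uniting that clade.
Only F, R, and T show the derived state '0' for C2, supporting them as a clade.
C3 (derived state '0') is unique to L (autapomorphy; uninformative for grouping).
C4 (derived state '1') is unique to F (autapomorphy; uninformative for grouping).
Most parsimonious ingroup topology: (L,((R,F),T)).
Changes per character on this tree: C1: 1; C2: 1; C3: 1; C4: 1.
Total = 4.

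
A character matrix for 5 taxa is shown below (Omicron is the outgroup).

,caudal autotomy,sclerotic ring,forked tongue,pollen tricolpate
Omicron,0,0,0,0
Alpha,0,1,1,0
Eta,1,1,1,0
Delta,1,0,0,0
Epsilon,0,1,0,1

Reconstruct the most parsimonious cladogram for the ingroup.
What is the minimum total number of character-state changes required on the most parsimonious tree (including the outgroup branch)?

5

The outgroup has state '0' for every character, so '1' is the derived state throughout.
caudal autotomy (state '1') occurs in Delta and Eta but conflicts with the nesting implied by the other characters — most parsimoniously interpreted as homoplasy.
sclerotic ring (derived state '1') is shared by Alpha, Epsilon, and Eta — a synapomorphy uniting that clade.
Only Alpha and Eta show the derived state '1' for forked tongue, supporting them as a clade.
pollen tricolpate (derived state '1') is unique to Epsilon (autapomorphy; uninformative for grouping).
Most parsimonious ingroup topology: (((Alpha,Eta),Epsilon),Delta).
Changes per character on this tree: caudal autotomy: 2; sclerotic ring: 1; forked tongue: 1; pollen tricolpate: 1.
Total = 5.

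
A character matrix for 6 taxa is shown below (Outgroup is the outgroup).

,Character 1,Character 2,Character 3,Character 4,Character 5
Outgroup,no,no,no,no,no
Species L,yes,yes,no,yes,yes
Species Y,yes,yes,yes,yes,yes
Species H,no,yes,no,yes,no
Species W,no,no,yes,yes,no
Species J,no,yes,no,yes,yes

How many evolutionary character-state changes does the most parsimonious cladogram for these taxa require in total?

6

The outgroup has state 'no' for every character, so 'yes' is the derived state throughout.
Only Species L and Species Y show the derived state 'yes' for Character 1, supporting them as a clade.
Only Species H, Species J, Species L, and Species Y show the derived state 'yes' for Character 2, supporting them as a clade.
Character 3 groups Species W and Species Y, which is incompatible with the clades supported by the remaining characters; treating it as convergent (homoplasy) costs fewer steps than any alternative tree.
Character 4 (derived state 'yes') is shared by all ingroup taxa — unites the whole ingroup.
Character 5 (derived state 'yes') is shared by Species J, Species L, and Species Y — a synapomorphy uniting that clade.
Most parsimonious ingroup topology: ((((Species L,Species Y),Species J),Species H),Species W).
Changes per character on this tree: Character 1: 1; Character 2: 1; Character 3: 2; Character 4: 1; Character 5: 1.
Total = 6.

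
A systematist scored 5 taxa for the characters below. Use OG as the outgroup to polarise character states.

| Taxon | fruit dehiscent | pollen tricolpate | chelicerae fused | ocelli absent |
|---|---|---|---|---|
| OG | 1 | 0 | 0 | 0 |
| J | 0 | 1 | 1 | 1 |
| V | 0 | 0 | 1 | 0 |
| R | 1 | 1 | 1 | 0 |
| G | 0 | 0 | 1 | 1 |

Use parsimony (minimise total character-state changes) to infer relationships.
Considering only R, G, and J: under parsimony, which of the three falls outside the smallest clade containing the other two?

R

Character polarity is set by the outgroup: the derived state is whichever differs from the outgroup's state, so for fruit dehiscent the derived state is '0', and for the remaining characters it is '1'.
fruit dehiscent: derived state '0' in G, J, and V only — synapomorphy for {G, J, V}.
pollen tricolpate groups J and R, which is incompatible with the clades supported by the remaining characters; treating it as convergent (homoplasy) costs fewer steps than any alternative tree.
chelicerae fused (derived state '1') is shared by all ingroup taxa — unites the whole ingroup.
ocelli absent (derived state '1') is shared by G and J — a synapomorphy uniting that clade.
Most parsimonious ingroup topology: (((J,G),V),R).
G and J share a more recent common ancestor with each other than either does with R, so R is the least closely related of the three.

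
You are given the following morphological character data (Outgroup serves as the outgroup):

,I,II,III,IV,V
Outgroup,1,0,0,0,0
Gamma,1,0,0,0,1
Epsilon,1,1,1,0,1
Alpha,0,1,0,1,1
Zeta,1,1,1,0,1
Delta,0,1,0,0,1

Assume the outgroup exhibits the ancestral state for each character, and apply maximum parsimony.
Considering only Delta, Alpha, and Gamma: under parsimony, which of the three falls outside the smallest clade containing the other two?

Character polarity is set by the outgroup: the derived state is whichever differs from the outgroup's state, so for I the derived state is '0', and for the remaining characters it is '1'.
I (derived state '0') is shared by Alpha and Delta — a synapomorphy uniting that clade.
Only Alpha, Delta, Epsilon, and Zeta show the derived state '1' for II, supporting them as a clade.
Only Epsilon and Zeta show the derived state '1' for III, supporting them as a clade.
IV (derived state '1') is unique to Alpha (autapomorphy; uninformative for grouping).
All ingroup taxa share the derived state '1' for V; it defines the ingroup but does not resolve relationships within it.
Most parsimonious ingroup topology: (Gamma,((Epsilon,Zeta),(Alpha,Delta))).
Alpha and Delta share a more recent common ancestor with each other than either does with Gamma, so Gamma is the least closely related of the three.

Gamma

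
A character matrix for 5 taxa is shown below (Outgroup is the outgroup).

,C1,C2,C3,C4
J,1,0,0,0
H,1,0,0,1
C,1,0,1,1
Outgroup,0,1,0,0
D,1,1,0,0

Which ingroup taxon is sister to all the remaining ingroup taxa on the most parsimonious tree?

D

Character polarity is set by the outgroup: the derived state is whichever differs from the outgroup's state, so for C2 the derived state is '0', and for the remaining characters it is '1'.
All ingroup taxa share the derived state '1' for C1; it defines the ingroup but does not resolve relationships within it.
C2 (derived state '0') is shared by C, H, and J — a synapomorphy uniting that clade.
C3 (derived state '1') is unique to C (autapomorphy; uninformative for grouping).
Only C and H show the derived state '1' for C4, supporting them as a clade.
Most parsimonious ingroup topology: (((H,C),J),D).
D is sister to the clade containing all other ingroup taxa, so it is the earliest-diverging (most basal) ingroup lineage.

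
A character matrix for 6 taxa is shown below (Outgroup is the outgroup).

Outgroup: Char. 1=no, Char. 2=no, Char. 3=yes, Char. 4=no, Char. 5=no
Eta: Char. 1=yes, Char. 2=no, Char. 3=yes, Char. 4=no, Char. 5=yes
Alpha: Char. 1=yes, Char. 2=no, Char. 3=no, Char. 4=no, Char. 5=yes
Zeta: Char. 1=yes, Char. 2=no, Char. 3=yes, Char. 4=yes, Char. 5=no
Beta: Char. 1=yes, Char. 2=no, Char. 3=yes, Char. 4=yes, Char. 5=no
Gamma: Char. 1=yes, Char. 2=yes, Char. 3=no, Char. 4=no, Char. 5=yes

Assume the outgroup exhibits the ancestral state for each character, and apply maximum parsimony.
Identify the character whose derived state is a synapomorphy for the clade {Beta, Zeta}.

Char. 4

Character polarity is set by the outgroup: the derived state is whichever differs from the outgroup's state, so for Char. 3 the derived state is 'no', and for the remaining characters it is 'yes'.
Char. 1 (derived state 'yes') is shared by all ingroup taxa — unites the whole ingroup.
Char. 2 (derived state 'yes') is unique to Gamma (autapomorphy; uninformative for grouping).
Only Alpha and Gamma show the derived state 'no' for Char. 3, supporting them as a clade.
Only Beta and Zeta show the derived state 'yes' for Char. 4, supporting them as a clade.
Char. 5: derived state 'yes' in Alpha, Eta, and Gamma only — synapomorphy for {Alpha, Eta, Gamma}.
Most parsimonious ingroup topology: ((Eta,(Alpha,Gamma)),(Zeta,Beta)).
The clade {Beta, Zeta} is supported by Char. 4: its derived state 'yes' occurs in exactly those taxa and in no other taxon (including the outgroup).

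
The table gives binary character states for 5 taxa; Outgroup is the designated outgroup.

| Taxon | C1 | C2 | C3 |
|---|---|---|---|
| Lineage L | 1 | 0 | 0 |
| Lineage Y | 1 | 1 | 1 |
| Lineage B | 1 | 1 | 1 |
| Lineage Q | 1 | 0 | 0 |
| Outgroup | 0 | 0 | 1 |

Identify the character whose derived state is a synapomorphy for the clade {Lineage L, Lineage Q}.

C3

Character polarity is set by the outgroup: the derived state is whichever differs from the outgroup's state, so for C3 the derived state is '0', and for the remaining characters it is '1'.
C1 (derived state '1') is shared by all ingroup taxa — unites the whole ingroup.
C2: derived state '1' in Lineage B and Lineage Y only — synapomorphy for {Lineage B, Lineage Y}.
C3: derived state '0' in Lineage L and Lineage Q only — synapomorphy for {Lineage L, Lineage Q}.
Most parsimonious ingroup topology: ((Lineage L,Lineage Q),(Lineage Y,Lineage B)).
The clade {Lineage L, Lineage Q} is supported by C3: its derived state '0' occurs in exactly those taxa and in no other taxon (including the outgroup).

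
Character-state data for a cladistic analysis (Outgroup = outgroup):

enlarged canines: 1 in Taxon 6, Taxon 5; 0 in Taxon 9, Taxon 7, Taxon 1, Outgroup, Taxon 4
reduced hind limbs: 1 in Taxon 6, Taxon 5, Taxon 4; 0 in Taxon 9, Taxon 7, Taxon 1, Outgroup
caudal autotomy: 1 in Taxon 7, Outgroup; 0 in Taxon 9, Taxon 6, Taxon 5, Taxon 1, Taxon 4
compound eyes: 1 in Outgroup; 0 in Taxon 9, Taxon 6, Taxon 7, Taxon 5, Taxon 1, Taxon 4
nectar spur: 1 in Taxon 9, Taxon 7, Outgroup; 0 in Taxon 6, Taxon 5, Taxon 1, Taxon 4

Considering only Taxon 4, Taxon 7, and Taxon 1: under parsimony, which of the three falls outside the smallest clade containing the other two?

Taxon 7

Character polarity is set by the outgroup: the derived state is whichever differs from the outgroup's state, so for caudal autotomy, compound eyes, nectar spur the derived state is '0', and for the remaining characters it is '1'.
enlarged canines (derived state '1') is shared by Taxon 5 and Taxon 6 — a synapomorphy uniting that clade.
reduced hind limbs (derived state '1') is shared by Taxon 4, Taxon 5, and Taxon 6 — a synapomorphy uniting that clade.
caudal autotomy: derived state '0' in Taxon 1, Taxon 4, Taxon 5, Taxon 6, and Taxon 9 only — synapomorphy for {Taxon 1, Taxon 4, Taxon 5, Taxon 6, Taxon 9}.
All ingroup taxa share the derived state '0' for compound eyes; it defines the ingroup but does not resolve relationships within it.
nectar spur: derived state '0' in Taxon 1, Taxon 4, Taxon 5, and Taxon 6 only — synapomorphy for {Taxon 1, Taxon 4, Taxon 5, Taxon 6}.
Most parsimonious ingroup topology: ((((Taxon 4,(Taxon 5,Taxon 6)),Taxon 1),Taxon 9),Taxon 7).
Taxon 4 and Taxon 1 share a more recent common ancestor with each other than either does with Taxon 7, so Taxon 7 is the least closely related of the three.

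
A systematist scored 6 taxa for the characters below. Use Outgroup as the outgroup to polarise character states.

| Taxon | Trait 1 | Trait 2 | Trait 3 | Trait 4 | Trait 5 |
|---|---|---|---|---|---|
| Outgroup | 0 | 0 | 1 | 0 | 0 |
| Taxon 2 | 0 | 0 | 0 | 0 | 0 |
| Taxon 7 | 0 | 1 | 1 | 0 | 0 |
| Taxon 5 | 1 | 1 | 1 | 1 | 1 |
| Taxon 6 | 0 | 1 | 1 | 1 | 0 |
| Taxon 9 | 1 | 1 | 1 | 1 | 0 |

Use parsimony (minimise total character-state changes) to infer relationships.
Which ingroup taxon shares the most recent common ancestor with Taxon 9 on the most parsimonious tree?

Taxon 5

Character polarity is set by the outgroup: the derived state is whichever differs from the outgroup's state, so for Trait 3 the derived state is '0', and for the remaining characters it is '1'.
Trait 1: derived state '1' in Taxon 5 and Taxon 9 only — synapomorphy for {Taxon 5, Taxon 9}.
Only Taxon 5, Taxon 6, Taxon 7, and Taxon 9 show the derived state '1' for Trait 2, supporting them as a clade.
Trait 3: derived state '0' in Taxon 2 only — an autapomorphy, so it tells us nothing about relationships among taxa.
Only Taxon 5, Taxon 6, and Taxon 9 show the derived state '1' for Trait 4, supporting them as a clade.
Trait 5 (derived state '1') is unique to Taxon 5 (autapomorphy; uninformative for grouping).
Most parsimonious ingroup topology: (Taxon 2,(Taxon 7,((Taxon 5,Taxon 9),Taxon 6))).
Taxon 9 and Taxon 5 form a cherry on this tree, so they are sister taxa.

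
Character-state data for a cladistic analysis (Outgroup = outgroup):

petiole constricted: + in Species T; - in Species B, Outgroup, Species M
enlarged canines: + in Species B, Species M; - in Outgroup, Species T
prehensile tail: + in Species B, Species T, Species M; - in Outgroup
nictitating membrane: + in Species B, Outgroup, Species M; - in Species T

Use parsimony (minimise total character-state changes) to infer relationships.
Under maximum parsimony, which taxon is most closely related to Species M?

Species B

Character polarity is set by the outgroup: the derived state is whichever differs from the outgroup's state, so for nictitating membrane the derived state is '-', and for the remaining characters it is '+'.
petiole constricted (derived state '+') is unique to Species T (autapomorphy; uninformative for grouping).
enlarged canines: derived state '+' in Species B and Species M only — synapomorphy for {Species B, Species M}.
prehensile tail (derived state '+') is shared by all ingroup taxa — unites the whole ingroup.
nictitating membrane (derived state '-') is unique to Species T (autapomorphy; uninformative for grouping).
Most parsimonious ingroup topology: ((Species M,Species B),Species T).
Species M and Species B form a cherry on this tree, so they are sister taxa.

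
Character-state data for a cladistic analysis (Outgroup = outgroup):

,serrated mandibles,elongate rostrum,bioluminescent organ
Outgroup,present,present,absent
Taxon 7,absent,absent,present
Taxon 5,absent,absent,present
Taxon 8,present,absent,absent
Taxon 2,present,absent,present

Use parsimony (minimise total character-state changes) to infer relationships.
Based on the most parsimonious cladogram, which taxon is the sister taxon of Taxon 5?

Taxon 7

Character polarity is set by the outgroup: the derived state is whichever differs from the outgroup's state, so for serrated mandibles, elongate rostrum the derived state is 'absent', and for the remaining characters it is 'present'.
Only Taxon 5 and Taxon 7 show the derived state 'absent' for serrated mandibles, supporting them as a clade.
elongate rostrum (derived state 'absent') is shared by all ingroup taxa — unites the whole ingroup.
Only Taxon 2, Taxon 5, and Taxon 7 show the derived state 'present' for bioluminescent organ, supporting them as a clade.
Most parsimonious ingroup topology: (((Taxon 7,Taxon 5),Taxon 2),Taxon 8).
Taxon 5 and Taxon 7 form a cherry on this tree, so they are sister taxa.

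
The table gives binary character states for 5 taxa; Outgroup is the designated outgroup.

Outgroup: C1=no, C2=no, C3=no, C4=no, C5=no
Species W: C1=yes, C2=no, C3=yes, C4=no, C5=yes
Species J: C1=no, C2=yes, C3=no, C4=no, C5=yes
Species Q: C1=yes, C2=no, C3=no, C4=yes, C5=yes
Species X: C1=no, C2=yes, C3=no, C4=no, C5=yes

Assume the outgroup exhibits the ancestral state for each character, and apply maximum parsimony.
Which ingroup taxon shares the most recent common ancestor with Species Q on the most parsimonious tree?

The outgroup has state 'no' for every character, so 'yes' is the derived state throughout.
C1 (derived state 'yes') is shared by Species Q and Species W — a synapomorphy uniting that clade.
C2: derived state 'yes' in Species J and Species X only — synapomorphy for {Species J, Species X}.
C3: derived state 'yes' in Species W only — an autapomorphy, so it tells us nothing about relationships among taxa.
C4 (derived state 'yes') is unique to Species Q (autapomorphy; uninformative for grouping).
All ingroup taxa share the derived state 'yes' for C5; it defines the ingroup but does not resolve relationships within it.
Most parsimonious ingroup topology: ((Species W,Species Q),(Species J,Species X)).
Species Q and Species W form a cherry on this tree, so they are sister taxa.

Species W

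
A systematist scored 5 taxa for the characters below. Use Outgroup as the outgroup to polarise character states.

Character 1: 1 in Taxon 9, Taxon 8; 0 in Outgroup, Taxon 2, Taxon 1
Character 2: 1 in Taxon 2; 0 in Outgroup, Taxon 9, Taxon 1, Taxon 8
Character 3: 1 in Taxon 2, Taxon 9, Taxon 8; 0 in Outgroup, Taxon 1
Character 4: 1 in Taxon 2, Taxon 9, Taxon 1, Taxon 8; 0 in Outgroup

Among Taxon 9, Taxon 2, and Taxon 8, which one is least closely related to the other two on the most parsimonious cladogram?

Taxon 2

The outgroup has state '0' for every character, so '1' is the derived state throughout.
Character 1: derived state '1' in Taxon 8 and Taxon 9 only — synapomorphy for {Taxon 8, Taxon 9}.
Character 2: derived state '1' in Taxon 2 only — an autapomorphy, so it tells us nothing about relationships among taxa.
Character 3 (derived state '1') is shared by Taxon 2, Taxon 8, and Taxon 9 — a synapomorphy uniting that clade.
Character 4 (derived state '1') is shared by all ingroup taxa — unites the whole ingroup.
Most parsimonious ingroup topology: ((Taxon 2,(Taxon 9,Taxon 8)),Taxon 1).
Taxon 8 and Taxon 9 share a more recent common ancestor with each other than either does with Taxon 2, so Taxon 2 is the least closely related of the three.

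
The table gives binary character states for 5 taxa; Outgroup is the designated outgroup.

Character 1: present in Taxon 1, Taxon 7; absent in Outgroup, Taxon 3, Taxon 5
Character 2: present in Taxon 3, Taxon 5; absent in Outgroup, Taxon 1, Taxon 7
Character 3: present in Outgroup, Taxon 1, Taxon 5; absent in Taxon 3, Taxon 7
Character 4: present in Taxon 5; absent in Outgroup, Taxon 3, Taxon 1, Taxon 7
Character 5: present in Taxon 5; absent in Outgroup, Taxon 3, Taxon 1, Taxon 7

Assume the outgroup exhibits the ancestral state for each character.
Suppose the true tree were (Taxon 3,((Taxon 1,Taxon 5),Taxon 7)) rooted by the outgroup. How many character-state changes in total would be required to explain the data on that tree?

8

Map each character onto (Taxon 3,((Taxon 1,Taxon 5),Taxon 7)) (rooted by Outgroup) and count the minimum state changes it requires (Fitch parsimony):
Character 1: 2; Character 2: 2; Character 3: 2; Character 4: 1; Character 5: 1.
Total tree length = 8.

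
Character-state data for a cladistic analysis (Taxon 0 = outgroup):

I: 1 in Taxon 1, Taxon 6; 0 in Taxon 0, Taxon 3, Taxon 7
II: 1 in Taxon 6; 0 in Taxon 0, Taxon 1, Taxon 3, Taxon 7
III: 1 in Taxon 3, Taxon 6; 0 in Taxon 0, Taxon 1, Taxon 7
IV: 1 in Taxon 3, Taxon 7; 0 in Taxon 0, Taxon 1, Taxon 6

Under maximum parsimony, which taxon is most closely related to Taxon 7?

The outgroup has state '0' for every character, so '1' is the derived state throughout.
I: derived state '1' in Taxon 1 and Taxon 6 only — synapomorphy for {Taxon 1, Taxon 6}.
II: derived state '1' in Taxon 6 only — an autapomorphy, so it tells us nothing about relationships among taxa.
III groups Taxon 3 and Taxon 6, which is incompatible with the clades supported by the remaining characters; treating it as convergent (homoplasy) costs fewer steps than any alternative tree.
Only Taxon 3 and Taxon 7 show the derived state '1' for IV, supporting them as a clade.
Most parsimonious ingroup topology: ((Taxon 1,Taxon 6),(Taxon 3,Taxon 7)).
Taxon 7 and Taxon 3 form a cherry on this tree, so they are sister taxa.

Taxon 3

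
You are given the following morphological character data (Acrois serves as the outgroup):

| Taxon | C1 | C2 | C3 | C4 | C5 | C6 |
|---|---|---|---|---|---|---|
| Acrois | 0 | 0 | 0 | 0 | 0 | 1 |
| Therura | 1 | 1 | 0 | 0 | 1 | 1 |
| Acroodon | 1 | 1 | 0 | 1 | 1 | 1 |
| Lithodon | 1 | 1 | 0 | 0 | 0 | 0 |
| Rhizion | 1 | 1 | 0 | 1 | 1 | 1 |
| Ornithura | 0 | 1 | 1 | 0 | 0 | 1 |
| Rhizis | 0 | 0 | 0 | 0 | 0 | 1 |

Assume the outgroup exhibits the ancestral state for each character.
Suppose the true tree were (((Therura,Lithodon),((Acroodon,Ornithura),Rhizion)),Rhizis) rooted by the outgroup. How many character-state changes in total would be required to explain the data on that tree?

Map each character onto (((Therura,Lithodon),((Acroodon,Ornithura),Rhizion)),Rhizis) (rooted by Acrois) and count the minimum state changes it requires (Fitch parsimony):
C1: 2; C2: 1; C3: 1; C4: 2; C5: 3; C6: 1.
Total tree length = 10.

10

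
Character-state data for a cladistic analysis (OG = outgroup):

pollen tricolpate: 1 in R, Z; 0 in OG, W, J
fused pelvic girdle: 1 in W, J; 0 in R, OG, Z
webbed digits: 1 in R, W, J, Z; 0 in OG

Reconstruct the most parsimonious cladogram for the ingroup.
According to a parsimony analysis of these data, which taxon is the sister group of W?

The outgroup has state '0' for every character, so '1' is the derived state throughout.
pollen tricolpate: derived state '1' in R and Z only — synapomorphy for {R, Z}.
fused pelvic girdle (derived state '1') is shared by J and W — a synapomorphy uniting that clade.
All ingroup taxa share the derived state '1' for webbed digits; it defines the ingroup but does not resolve relationships within it.
Most parsimonious ingroup topology: ((R,Z),(J,W)).
W and J form a cherry on this tree, so they are sister taxa.

J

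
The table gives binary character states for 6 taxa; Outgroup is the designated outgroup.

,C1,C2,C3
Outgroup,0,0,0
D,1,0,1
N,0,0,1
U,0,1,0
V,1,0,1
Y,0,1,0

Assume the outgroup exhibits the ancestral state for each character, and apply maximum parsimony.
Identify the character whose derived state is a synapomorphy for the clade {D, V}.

C1

The outgroup has state '0' for every character, so '1' is the derived state throughout.
C1 (derived state '1') is shared by D and V — a synapomorphy uniting that clade.
Only U and Y show the derived state '1' for C2, supporting them as a clade.
C3 (derived state '1') is shared by D, N, and V — a synapomorphy uniting that clade.
Most parsimonious ingroup topology: (((D,V),N),(U,Y)).
The clade {D, V} is supported by C1: its derived state '1' occurs in exactly those taxa and in no other taxon (including the outgroup).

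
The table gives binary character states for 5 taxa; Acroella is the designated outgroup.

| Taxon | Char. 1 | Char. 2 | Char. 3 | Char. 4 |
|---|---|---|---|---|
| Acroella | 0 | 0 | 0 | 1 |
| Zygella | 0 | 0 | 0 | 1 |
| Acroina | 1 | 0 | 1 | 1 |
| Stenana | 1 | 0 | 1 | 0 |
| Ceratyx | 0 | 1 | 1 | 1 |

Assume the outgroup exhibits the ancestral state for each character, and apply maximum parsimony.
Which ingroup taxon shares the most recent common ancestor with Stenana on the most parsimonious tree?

Character polarity is set by the outgroup: the derived state is whichever differs from the outgroup's state, so for Char. 4 the derived state is '0', and for the remaining characters it is '1'.
Only Acroina and Stenana show the derived state '1' for Char. 1, supporting them as a clade.
Char. 2 (derived state '1') is unique to Ceratyx (autapomorphy; uninformative for grouping).
Char. 3: derived state '1' in Acroina, Ceratyx, and Stenana only — synapomorphy for {Acroina, Ceratyx, Stenana}.
Char. 4 (derived state '0') is unique to Stenana (autapomorphy; uninformative for grouping).
Most parsimonious ingroup topology: (Zygella,((Acroina,Stenana),Ceratyx)).
Stenana and Acroina form a cherry on this tree, so they are sister taxa.

Acroina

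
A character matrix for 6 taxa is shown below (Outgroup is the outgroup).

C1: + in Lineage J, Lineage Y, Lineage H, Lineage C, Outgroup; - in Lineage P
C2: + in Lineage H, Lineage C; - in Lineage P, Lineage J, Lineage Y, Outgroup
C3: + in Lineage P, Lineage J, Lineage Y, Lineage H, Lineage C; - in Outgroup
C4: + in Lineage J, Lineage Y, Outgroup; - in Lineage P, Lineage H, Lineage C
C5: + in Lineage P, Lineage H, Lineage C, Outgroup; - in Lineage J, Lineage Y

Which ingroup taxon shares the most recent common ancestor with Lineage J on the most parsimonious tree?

Character polarity is set by the outgroup: the derived state is whichever differs from the outgroup's state, so for C1, C4, C5 the derived state is '-', and for the remaining characters it is '+'.
C1 (derived state '-') is unique to Lineage P (autapomorphy; uninformative for grouping).
Only Lineage C and Lineage H show the derived state '+' for C2, supporting them as a clade.
C3 (derived state '+') is shared by all ingroup taxa — unites the whole ingroup.
C4: derived state '-' in Lineage C, Lineage H, and Lineage P only — synapomorphy for {Lineage C, Lineage H, Lineage P}.
C5 (derived state '-') is shared by Lineage J and Lineage Y — a synapomorphy uniting that clade.
Most parsimonious ingroup topology: (((Lineage H,Lineage C),Lineage P),(Lineage J,Lineage Y)).
Lineage J and Lineage Y form a cherry on this tree, so they are sister taxa.

Lineage Y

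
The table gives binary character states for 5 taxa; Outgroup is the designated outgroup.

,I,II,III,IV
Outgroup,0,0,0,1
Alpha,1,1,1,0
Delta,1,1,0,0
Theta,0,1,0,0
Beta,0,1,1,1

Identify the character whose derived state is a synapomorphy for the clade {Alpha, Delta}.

Character polarity is set by the outgroup: the derived state is whichever differs from the outgroup's state, so for IV the derived state is '0', and for the remaining characters it is '1'.
I: derived state '1' in Alpha and Delta only — synapomorphy for {Alpha, Delta}.
II (derived state '1') is shared by all ingroup taxa — unites the whole ingroup.
III (state '1') occurs in Alpha and Beta but conflicts with the nesting implied by the other characters — most parsimoniously interpreted as homoplasy.
IV (derived state '0') is shared by Alpha, Delta, and Theta — a synapomorphy uniting that clade.
Most parsimonious ingroup topology: (((Alpha,Delta),Theta),Beta).
The clade {Alpha, Delta} is supported by I: its derived state '1' occurs in exactly those taxa and in no other taxon (including the outgroup).

I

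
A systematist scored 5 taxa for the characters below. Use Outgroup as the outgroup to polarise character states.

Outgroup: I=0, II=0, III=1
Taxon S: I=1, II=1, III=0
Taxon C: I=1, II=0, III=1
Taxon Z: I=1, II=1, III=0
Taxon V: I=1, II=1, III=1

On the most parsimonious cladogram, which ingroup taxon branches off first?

Character polarity is set by the outgroup: the derived state is whichever differs from the outgroup's state, so for III the derived state is '0', and for the remaining characters it is '1'.
All ingroup taxa share the derived state '1' for I; it defines the ingroup but does not resolve relationships within it.
Only Taxon S, Taxon V, and Taxon Z show the derived state '1' for II, supporting them as a clade.
III: derived state '0' in Taxon S and Taxon Z only — synapomorphy for {Taxon S, Taxon Z}.
Most parsimonious ingroup topology: (((Taxon S,Taxon Z),Taxon V),Taxon C).
Taxon C is sister to the clade containing all other ingroup taxa, so it is the earliest-diverging (most basal) ingroup lineage.

Taxon C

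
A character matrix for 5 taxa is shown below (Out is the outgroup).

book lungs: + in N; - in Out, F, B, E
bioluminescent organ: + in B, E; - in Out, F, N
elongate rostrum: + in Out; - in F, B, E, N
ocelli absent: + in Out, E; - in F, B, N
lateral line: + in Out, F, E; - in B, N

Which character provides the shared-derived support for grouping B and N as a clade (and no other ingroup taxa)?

lateral line

Character polarity is set by the outgroup: the derived state is whichever differs from the outgroup's state, so for elongate rostrum, ocelli absent, lateral line the derived state is '-', and for the remaining characters it is '+'.
book lungs: derived state '+' in N only — an autapomorphy, so it tells us nothing about relationships among taxa.
bioluminescent organ (state '+') occurs in B and E but conflicts with the nesting implied by the other characters — most parsimoniously interpreted as homoplasy.
elongate rostrum (derived state '-') is shared by all ingroup taxa — unites the whole ingroup.
ocelli absent: derived state '-' in B, F, and N only — synapomorphy for {B, F, N}.
lateral line: derived state '-' in B and N only — synapomorphy for {B, N}.
Most parsimonious ingroup topology: ((F,(B,N)),E).
The clade {B, N} is supported by lateral line: its derived state '-' occurs in exactly those taxa and in no other taxon (including the outgroup).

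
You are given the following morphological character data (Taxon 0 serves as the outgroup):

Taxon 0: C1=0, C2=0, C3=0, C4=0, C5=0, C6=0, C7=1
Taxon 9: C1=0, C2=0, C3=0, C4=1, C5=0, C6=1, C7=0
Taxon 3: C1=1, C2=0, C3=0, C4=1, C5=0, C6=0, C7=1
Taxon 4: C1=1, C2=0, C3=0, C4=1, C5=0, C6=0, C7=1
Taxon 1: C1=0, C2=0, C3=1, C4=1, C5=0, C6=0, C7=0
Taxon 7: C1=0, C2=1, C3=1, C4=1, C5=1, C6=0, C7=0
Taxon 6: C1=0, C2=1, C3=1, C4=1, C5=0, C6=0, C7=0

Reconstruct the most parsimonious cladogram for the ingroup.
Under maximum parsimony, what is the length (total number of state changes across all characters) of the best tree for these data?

Character polarity is set by the outgroup: the derived state is whichever differs from the outgroup's state, so for C7 the derived state is '0', and for the remaining characters it is '1'.
C1 (derived state '1') is shared by Taxon 3 and Taxon 4 — a synapomorphy uniting that clade.
C2: derived state '1' in Taxon 6 and Taxon 7 only — synapomorphy for {Taxon 6, Taxon 7}.
Only Taxon 1, Taxon 6, and Taxon 7 show the derived state '1' for C3, supporting them as a clade.
All ingroup taxa share the derived state '1' for C4; it defines the ingroup but does not resolve relationships within it.
C5 (derived state '1') is unique to Taxon 7 (autapomorphy; uninformative for grouping).
C6: derived state '1' in Taxon 9 only — an autapomorphy, so it tells us nothing about relationships among taxa.
C7 (derived state '0') is shared by Taxon 1, Taxon 6, Taxon 7, and Taxon 9 — a synapomorphy uniting that clade.
Most parsimonious ingroup topology: ((Taxon 9,(Taxon 1,(Taxon 7,Taxon 6))),(Taxon 3,Taxon 4)).
Changes per character on this tree: C1: 1; C2: 1; C3: 1; C4: 1; C5: 1; C6: 1; C7: 1.
Total = 7.

7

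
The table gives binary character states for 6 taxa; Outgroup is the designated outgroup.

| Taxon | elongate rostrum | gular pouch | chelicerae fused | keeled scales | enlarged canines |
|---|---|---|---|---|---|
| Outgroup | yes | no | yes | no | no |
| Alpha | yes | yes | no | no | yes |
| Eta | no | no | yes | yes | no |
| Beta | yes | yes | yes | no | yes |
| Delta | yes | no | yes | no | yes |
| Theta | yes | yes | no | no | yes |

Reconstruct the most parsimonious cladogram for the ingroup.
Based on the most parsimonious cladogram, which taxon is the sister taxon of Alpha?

Character polarity is set by the outgroup: the derived state is whichever differs from the outgroup's state, so for elongate rostrum, chelicerae fused the derived state is 'no', and for the remaining characters it is 'yes'.
elongate rostrum: derived state 'no' in Eta only — an autapomorphy, so it tells us nothing about relationships among taxa.
gular pouch: derived state 'yes' in Alpha, Beta, and Theta only — synapomorphy for {Alpha, Beta, Theta}.
Only Alpha and Theta show the derived state 'no' for chelicerae fused, supporting them as a clade.
keeled scales (derived state 'yes') is unique to Eta (autapomorphy; uninformative for grouping).
Only Alpha, Beta, Delta, and Theta show the derived state 'yes' for enlarged canines, supporting them as a clade.
Most parsimonious ingroup topology: ((((Alpha,Theta),Beta),Delta),Eta).
Alpha and Theta form a cherry on this tree, so they are sister taxa.

Theta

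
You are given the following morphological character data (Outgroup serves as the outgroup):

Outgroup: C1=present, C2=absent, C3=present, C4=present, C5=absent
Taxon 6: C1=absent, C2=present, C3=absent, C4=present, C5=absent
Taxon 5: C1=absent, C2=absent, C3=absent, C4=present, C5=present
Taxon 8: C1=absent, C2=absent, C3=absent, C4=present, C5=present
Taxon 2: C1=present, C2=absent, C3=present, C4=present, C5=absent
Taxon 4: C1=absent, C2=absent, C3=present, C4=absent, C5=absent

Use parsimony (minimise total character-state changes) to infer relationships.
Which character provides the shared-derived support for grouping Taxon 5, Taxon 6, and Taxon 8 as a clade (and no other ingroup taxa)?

Character polarity is set by the outgroup: the derived state is whichever differs from the outgroup's state, so for C1, C3, C4 the derived state is 'absent', and for the remaining characters it is 'present'.
C1 (derived state 'absent') is shared by Taxon 4, Taxon 5, Taxon 6, and Taxon 8 — a synapomorphy uniting that clade.
C2 (derived state 'present') is unique to Taxon 6 (autapomorphy; uninformative for grouping).
C3: derived state 'absent' in Taxon 5, Taxon 6, and Taxon 8 only — synapomorphy for {Taxon 5, Taxon 6, Taxon 8}.
C4: derived state 'absent' in Taxon 4 only — an autapomorphy, so it tells us nothing about relationships among taxa.
Only Taxon 5 and Taxon 8 show the derived state 'present' for C5, supporting them as a clade.
Most parsimonious ingroup topology: (((Taxon 6,(Taxon 5,Taxon 8)),Taxon 4),Taxon 2).
The clade {Taxon 5, Taxon 6, Taxon 8} is supported by C3: its derived state 'absent' occurs in exactly those taxa and in no other taxon (including the outgroup).

C3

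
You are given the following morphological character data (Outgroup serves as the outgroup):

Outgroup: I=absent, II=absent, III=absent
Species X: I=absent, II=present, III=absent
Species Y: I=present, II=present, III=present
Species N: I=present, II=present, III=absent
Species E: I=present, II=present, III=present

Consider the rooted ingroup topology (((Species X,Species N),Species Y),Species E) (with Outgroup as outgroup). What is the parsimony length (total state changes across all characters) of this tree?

5

Map each character onto (((Species X,Species N),Species Y),Species E) (rooted by Outgroup) and count the minimum state changes it requires (Fitch parsimony):
I: 2; II: 1; III: 2.
Total tree length = 5.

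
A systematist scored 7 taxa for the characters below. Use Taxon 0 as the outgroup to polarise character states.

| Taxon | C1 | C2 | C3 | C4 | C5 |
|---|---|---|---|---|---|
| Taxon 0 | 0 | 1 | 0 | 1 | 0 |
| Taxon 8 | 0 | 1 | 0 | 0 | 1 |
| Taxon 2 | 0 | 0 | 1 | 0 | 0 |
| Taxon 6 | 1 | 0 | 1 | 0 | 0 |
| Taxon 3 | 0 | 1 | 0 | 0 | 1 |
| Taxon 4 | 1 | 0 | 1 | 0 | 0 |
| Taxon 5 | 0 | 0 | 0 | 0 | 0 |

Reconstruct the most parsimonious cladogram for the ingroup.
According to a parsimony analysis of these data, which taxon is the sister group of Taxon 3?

Character polarity is set by the outgroup: the derived state is whichever differs from the outgroup's state, so for C2, C4 the derived state is '0', and for the remaining characters it is '1'.
Only Taxon 4 and Taxon 6 show the derived state '1' for C1, supporting them as a clade.
Only Taxon 2, Taxon 4, Taxon 5, and Taxon 6 show the derived state '0' for C2, supporting them as a clade.
Only Taxon 2, Taxon 4, and Taxon 6 show the derived state '1' for C3, supporting them as a clade.
C4 (derived state '0') is shared by all ingroup taxa — unites the whole ingroup.
Only Taxon 3 and Taxon 8 show the derived state '1' for C5, supporting them as a clade.
Most parsimonious ingroup topology: ((Taxon 8,Taxon 3),((Taxon 2,(Taxon 6,Taxon 4)),Taxon 5)).
Taxon 3 and Taxon 8 form a cherry on this tree, so they are sister taxa.

Taxon 8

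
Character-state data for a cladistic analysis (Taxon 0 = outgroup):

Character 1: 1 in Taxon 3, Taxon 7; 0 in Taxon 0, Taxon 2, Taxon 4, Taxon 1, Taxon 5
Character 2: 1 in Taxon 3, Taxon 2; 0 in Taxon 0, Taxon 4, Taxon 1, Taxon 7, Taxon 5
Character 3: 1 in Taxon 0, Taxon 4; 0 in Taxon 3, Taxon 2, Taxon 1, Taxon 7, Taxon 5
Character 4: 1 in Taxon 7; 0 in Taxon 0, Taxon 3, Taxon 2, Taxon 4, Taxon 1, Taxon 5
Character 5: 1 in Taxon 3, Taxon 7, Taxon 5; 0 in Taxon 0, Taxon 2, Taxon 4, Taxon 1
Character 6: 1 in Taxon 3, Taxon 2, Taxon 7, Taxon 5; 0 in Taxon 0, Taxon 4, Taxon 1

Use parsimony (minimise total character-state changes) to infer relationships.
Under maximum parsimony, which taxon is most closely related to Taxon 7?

Taxon 3

Character polarity is set by the outgroup: the derived state is whichever differs from the outgroup's state, so for Character 3 the derived state is '0', and for the remaining characters it is '1'.
Only Taxon 3 and Taxon 7 show the derived state '1' for Character 1, supporting them as a clade.
Character 2 (state '1') occurs in Taxon 2 and Taxon 3 but conflicts with the nesting implied by the other characters — most parsimoniously interpreted as homoplasy.
Only Taxon 1, Taxon 2, Taxon 3, Taxon 5, and Taxon 7 show the derived state '0' for Character 3, supporting them as a clade.
Character 4 (derived state '1') is unique to Taxon 7 (autapomorphy; uninformative for grouping).
Character 5: derived state '1' in Taxon 3, Taxon 5, and Taxon 7 only — synapomorphy for {Taxon 3, Taxon 5, Taxon 7}.
Character 6: derived state '1' in Taxon 2, Taxon 3, Taxon 5, and Taxon 7 only — synapomorphy for {Taxon 2, Taxon 3, Taxon 5, Taxon 7}.
Most parsimonious ingroup topology: (((((Taxon 3,Taxon 7),Taxon 5),Taxon 2),Taxon 1),Taxon 4).
Taxon 7 and Taxon 3 form a cherry on this tree, so they are sister taxa.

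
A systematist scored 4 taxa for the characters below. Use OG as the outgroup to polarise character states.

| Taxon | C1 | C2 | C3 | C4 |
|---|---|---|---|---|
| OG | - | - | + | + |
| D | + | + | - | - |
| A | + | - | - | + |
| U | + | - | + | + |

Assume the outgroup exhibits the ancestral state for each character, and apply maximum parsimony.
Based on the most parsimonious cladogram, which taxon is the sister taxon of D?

A

Character polarity is set by the outgroup: the derived state is whichever differs from the outgroup's state, so for C3, C4 the derived state is '-', and for the remaining characters it is '+'.
All ingroup taxa share the derived state '+' for C1; it defines the ingroup but does not resolve relationships within it.
C2 (derived state '+') is unique to D (autapomorphy; uninformative for grouping).
Only A and D show the derived state '-' for C3, supporting them as a clade.
C4: derived state '-' in D only — an autapomorphy, so it tells us nothing about relationships among taxa.
Most parsimonious ingroup topology: ((D,A),U).
D and A form a cherry on this tree, so they are sister taxa.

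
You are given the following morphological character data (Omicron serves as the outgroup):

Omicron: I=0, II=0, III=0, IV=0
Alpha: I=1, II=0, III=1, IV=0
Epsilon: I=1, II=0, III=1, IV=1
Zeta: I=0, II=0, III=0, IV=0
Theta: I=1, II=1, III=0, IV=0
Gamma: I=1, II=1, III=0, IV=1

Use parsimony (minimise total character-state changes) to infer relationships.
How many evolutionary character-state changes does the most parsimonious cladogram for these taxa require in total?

The outgroup has state '0' for every character, so '1' is the derived state throughout.
I (derived state '1') is shared by Alpha, Epsilon, Gamma, and Theta — a synapomorphy uniting that clade.
Only Gamma and Theta show the derived state '1' for II, supporting them as a clade.
Only Alpha and Epsilon show the derived state '1' for III, supporting them as a clade.
IV (state '1') occurs in Epsilon and Gamma but conflicts with the nesting implied by the other characters — most parsimoniously interpreted as homoplasy.
Most parsimonious ingroup topology: (((Alpha,Epsilon),(Theta,Gamma)),Zeta).
Changes per character on this tree: I: 1; II: 1; III: 1; IV: 2.
Total = 5.

5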